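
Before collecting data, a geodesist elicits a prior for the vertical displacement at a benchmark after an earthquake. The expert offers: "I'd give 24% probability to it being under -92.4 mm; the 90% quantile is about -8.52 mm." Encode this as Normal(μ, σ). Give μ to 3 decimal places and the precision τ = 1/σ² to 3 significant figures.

μ = -62.597, τ = 0.000562

The p-quantile of Normal(μ,σ) is μ + z_p·σ, with z_{0.24} = -0.7063 and z_{0.9} = 1.282.
Eliminate σ: μ = (z₂·x₁ − z₁·x₂)/(z₂ − z₁) = (1.282·-92.4 − (-0.7063)·-8.52)/1.988 = -62.597.
Then σ = (x₂ − x₁)/(z₂ − z₁) = (-8.52 − -92.4)/1.988 = 42.196.
Precision τ = 1/σ² = 1/42.2² = 0.000562.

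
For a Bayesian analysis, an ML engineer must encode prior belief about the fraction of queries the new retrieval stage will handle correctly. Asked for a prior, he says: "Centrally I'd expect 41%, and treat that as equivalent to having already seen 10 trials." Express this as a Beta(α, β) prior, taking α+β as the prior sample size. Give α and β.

Under the effective-sample-size interpretation, Beta(α, β) has prior mean α/(α+β) and prior sample size α+β.
So α+β = 10 and α/(α+β) = 0.41, giving α = 0.41·10 = 4.1 and β = 10 − 4.1 = 5.9.

α = 4.1, β = 5.9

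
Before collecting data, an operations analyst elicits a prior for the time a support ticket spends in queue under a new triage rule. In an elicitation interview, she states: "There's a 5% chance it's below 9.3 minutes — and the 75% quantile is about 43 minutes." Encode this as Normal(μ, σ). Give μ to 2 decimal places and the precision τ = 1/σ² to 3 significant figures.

μ = 33.20, τ = 0.00474

The p-quantile of Normal(μ,σ) is μ + z_p·σ, with z_{0.05} = -1.645 and z_{0.75} = 0.6745.
Eliminate σ: μ = (z₂·x₁ − z₁·x₂)/(z₂ − z₁) = (0.6745·9.3 − (-1.645)·43)/2.319 = 33.20.
Then σ = (x₂ − x₁)/(z₂ − z₁) = (43 − 9.3)/2.319 = 14.53.
Precision τ = 1/σ² = 1/14.53² = 0.00474.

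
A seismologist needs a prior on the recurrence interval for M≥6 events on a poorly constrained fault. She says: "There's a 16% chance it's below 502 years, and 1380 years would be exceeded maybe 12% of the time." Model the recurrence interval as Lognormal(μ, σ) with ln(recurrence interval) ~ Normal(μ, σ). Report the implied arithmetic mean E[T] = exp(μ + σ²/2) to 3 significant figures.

If T ~ Lognormal(μ,σ) then ln T ~ Normal(μ,σ), so the p-quantile of ln T is μ + z_p·σ.
ln(502) = 6.219 and ln(1380) = 7.23; z_{0.16} = -0.9945, z_{0.88} = 1.175.
σ = (7.23 − 6.219)/(1.175 − (-0.9945)) = 0.466.
μ = 6.219 − (-0.9945)·0.466 = 6.682.
E[T] = exp(μ + σ²/2) = exp(6.682 + 0.1086) = 890 years.

E[T] ≈ 890 years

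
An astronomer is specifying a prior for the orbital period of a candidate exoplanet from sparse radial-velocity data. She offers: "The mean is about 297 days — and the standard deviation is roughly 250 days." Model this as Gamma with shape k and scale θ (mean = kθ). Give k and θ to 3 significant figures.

k ≈ 1.41, θ ≈ 210

For Gamma(k, scale θ): mean = kθ, variance = kθ², so CV = 1/√k.
CV = SD/mean = 250/297 = 0.8418, hence k = 1/CV² = 1.41.
Then θ = mean/k = 297/1.41 = 210.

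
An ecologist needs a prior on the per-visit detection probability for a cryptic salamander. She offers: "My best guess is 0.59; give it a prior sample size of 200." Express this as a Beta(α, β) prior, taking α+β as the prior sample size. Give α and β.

Under the effective-sample-size interpretation, Beta(α, β) has prior mean α/(α+β) and prior sample size α+β.
So α+β = 200 and α/(α+β) = 0.59, giving α = 0.59·200 = 118 and β = 200 − 118 = 82.

α = 118, β = 82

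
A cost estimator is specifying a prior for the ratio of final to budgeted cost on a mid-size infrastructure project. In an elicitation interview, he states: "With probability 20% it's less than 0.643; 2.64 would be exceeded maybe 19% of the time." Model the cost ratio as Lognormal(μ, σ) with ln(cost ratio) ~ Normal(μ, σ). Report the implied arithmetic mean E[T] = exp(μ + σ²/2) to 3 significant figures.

If T ~ Lognormal(μ,σ) then ln T ~ Normal(μ,σ), so the p-quantile of ln T is μ + z_p·σ.
ln(0.643) = -0.4416 and ln(2.64) = 0.9708; z_{0.2} = -0.8416, z_{0.81} = 0.8779.
σ = (0.9708 − -0.4416)/(0.8779 − (-0.8416)) = 0.821.
μ = -0.4416 − (-0.8416)·0.821 = 0.250.
E[T] = exp(μ + σ²/2) = exp(0.250 + 0.3373) = 1.8.

E[T] ≈ 1.8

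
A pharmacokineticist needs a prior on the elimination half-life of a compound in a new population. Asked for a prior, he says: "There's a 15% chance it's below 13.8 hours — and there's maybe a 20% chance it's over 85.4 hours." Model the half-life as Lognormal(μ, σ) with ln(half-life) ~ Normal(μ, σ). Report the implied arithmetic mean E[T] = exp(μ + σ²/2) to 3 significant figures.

If T ~ Lognormal(μ,σ) then ln T ~ Normal(μ,σ), so the p-quantile of ln T is μ + z_p·σ.
ln(13.8) = 2.625 and ln(85.4) = 4.447; z_{0.15} = -1.036, z_{0.8} = 0.8416.
σ = (4.447 − 2.625)/(0.8416 − (-1.036)) = 0.971.
μ = 2.625 − (-1.036)·0.971 = 3.631.
E[T] = exp(μ + σ²/2) = exp(3.631 + 0.4709) = 60.4 hours.

E[T] ≈ 60.4 hours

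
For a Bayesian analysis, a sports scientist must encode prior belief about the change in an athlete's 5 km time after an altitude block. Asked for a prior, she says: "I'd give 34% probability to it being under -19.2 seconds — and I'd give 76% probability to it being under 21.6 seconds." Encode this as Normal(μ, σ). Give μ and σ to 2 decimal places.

μ = -4.16, σ = 36.47

For Normal(μ,σ), the p-quantile is μ + z_p·σ. Here z_{0.34} = -0.4125, z_{0.76} = 0.7063.
So -19.2 = μ − 0.4125σ and 21.6 = μ + 0.7063σ.
Subtracting: σ = (21.6 − -19.2)/(0.7063 − (-0.4125)) = 36.47.
Then μ = -19.2 − (-0.4125)·36.47 = -4.16.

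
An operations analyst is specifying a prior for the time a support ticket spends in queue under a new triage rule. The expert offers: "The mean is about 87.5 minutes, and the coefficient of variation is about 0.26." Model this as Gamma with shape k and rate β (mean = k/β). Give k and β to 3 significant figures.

For Gamma(k, rate β): mean = k/β, variance = k/β², so CV = 1/√k.
CV = 0.26, hence k = 1/CV² = 14.8.
Then β = k/mean = 14.8/87.5 = 0.169.

k ≈ 14.8, β ≈ 0.169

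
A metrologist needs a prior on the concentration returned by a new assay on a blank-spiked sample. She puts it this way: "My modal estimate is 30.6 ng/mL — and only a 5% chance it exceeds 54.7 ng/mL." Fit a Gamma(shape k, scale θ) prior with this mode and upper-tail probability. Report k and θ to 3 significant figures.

k ≈ 9.26, θ ≈ 3.7

Gamma(k,θ) with k>1 has mode (k−1)θ, so θ = 30.6/(k−1).
Need P(X < 54.7) = 0.95 with θ tied to k this way. Start at k = 2, θ = 30.6: P(X<54.7) ≈ 0.533.
Too low — raise k to concentrate. Iterating converges to k ≈ 9.26.
Then θ = 30.6/(9.26−1) ≈ 3.7.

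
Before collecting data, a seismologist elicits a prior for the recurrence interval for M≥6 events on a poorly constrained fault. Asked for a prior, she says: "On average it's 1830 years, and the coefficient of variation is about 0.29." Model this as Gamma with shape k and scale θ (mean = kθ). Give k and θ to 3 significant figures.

k ≈ 11.9, θ ≈ 154

For Gamma(k, scale θ): mean = kθ, variance = kθ², so CV = 1/√k.
CV = 0.29, hence k = 1/CV² = 11.9.
Then θ = mean/k = 1830/11.9 = 154.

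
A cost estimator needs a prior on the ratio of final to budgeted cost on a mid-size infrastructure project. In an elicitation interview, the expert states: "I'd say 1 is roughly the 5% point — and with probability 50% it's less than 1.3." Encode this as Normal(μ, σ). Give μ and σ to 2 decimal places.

The p-quantile of Normal(μ,σ) is μ + z_p·σ, with z_{0.05} = -1.645 and z_{0.5} = 0.
Eliminate σ: μ = (z₂·x₁ − z₁·x₂)/(z₂ − z₁) = (0·1 − (-1.645)·1.3)/1.645 = 1.30.
Then σ = (x₂ − x₁)/(z₂ − z₁) = (1.3 − 1)/1.645 = 0.18.

μ = 1.30, σ = 0.18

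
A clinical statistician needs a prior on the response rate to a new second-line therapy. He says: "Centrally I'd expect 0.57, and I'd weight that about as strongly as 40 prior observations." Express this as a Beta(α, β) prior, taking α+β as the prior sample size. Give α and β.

Under the effective-sample-size interpretation, Beta(α, β) has prior mean α/(α+β) and prior sample size α+β.
So α+β = 40 and α/(α+β) = 0.57, giving α = 0.57·40 = 22.8 and β = 40 − 22.8 = 17.2.

α = 22.8, β = 17.2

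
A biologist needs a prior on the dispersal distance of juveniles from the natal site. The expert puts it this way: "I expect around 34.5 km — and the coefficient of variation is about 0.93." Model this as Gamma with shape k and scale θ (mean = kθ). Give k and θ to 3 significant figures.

k ≈ 1.16, θ ≈ 29.8

For Gamma(k, scale θ): mean = kθ, variance = kθ², so CV = 1/√k.
CV = 0.93, hence k = 1/CV² = 1.16.
Then θ = mean/k = 34.5/1.16 = 29.8.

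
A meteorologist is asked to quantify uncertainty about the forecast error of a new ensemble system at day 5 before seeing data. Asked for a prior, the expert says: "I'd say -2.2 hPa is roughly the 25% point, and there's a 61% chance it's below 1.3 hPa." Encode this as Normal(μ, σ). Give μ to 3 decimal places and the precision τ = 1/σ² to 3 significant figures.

μ = 0.275, τ = 0.0743

The p-quantile of Normal(μ,σ) is μ + z_p·σ, with z_{0.25} = -0.6745 and z_{0.61} = 0.2793.
Eliminate σ: μ = (z₂·x₁ − z₁·x₂)/(z₂ − z₁) = (0.2793·-2.2 − (-0.6745)·1.3)/0.9538 = 0.275.
Then σ = (x₂ − x₁)/(z₂ − z₁) = (1.3 − -2.2)/0.9538 = 3.669.
Precision τ = 1/σ² = 1/3.669² = 0.0743.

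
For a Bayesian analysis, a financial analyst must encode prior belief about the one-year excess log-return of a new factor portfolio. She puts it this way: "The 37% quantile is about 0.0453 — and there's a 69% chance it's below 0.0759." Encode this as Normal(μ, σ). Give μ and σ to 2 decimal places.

μ = 0.06, σ = 0.04

The p-quantile of Normal(μ,σ) is μ + z_p·σ, with z_{0.37} = -0.3319 and z_{0.69} = 0.4959.
Eliminate σ: μ = (z₂·x₁ − z₁·x₂)/(z₂ − z₁) = (0.4959·0.0453 − (-0.3319)·0.0759)/0.8277 = 0.06.
Then σ = (x₂ − x₁)/(z₂ − z₁) = (0.0759 − 0.0453)/0.8277 = 0.04.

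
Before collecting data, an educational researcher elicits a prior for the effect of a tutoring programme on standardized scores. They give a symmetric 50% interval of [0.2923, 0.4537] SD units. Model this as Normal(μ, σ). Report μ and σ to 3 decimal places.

A symmetric 50% interval runs μ ± z·σ with z = 0.6745.
Half-width = 0.0807, so σ = 0.0807/0.6745 = 0.120.
μ is the interval midpoint, 0.373.

μ = 0.373, σ = 0.120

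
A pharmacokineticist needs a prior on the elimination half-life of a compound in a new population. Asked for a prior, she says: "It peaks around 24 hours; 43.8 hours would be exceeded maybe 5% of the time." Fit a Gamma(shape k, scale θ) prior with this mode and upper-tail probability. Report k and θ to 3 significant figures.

Gamma(k,θ) with k>1 has mode (k−1)θ, so θ = 24/(k−1).
Need P(X < 43.8) = 0.95 with θ tied to k this way. Start at k = 2, θ = 24: P(X<43.8) ≈ 0.545.
Too low — raise k to concentrate. Iterating converges to k ≈ 8.7.
Then θ = 24/(8.7−1) ≈ 3.12.

k ≈ 8.7, θ ≈ 3.12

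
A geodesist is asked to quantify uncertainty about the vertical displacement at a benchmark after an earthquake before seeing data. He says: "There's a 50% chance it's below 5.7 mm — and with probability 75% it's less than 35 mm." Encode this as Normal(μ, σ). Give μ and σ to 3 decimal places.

μ = 5.700, σ = 43.440

The p-quantile of Normal(μ,σ) is μ + z_p·σ, with z_{0.5} = 0 and z_{0.75} = 0.6745.
Eliminate σ: μ = (z₂·x₁ − z₁·x₂)/(z₂ − z₁) = (0.6745·5.7 − (0)·35)/0.6745 = 5.700.
Then σ = (x₂ − x₁)/(z₂ − z₁) = (35 − 5.7)/0.6745 = 43.440.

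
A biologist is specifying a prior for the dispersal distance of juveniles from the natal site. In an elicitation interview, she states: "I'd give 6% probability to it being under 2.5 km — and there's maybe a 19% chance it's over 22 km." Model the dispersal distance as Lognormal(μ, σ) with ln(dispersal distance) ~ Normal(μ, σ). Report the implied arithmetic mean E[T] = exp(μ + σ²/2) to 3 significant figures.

If T ~ Lognormal(μ,σ) then ln T ~ Normal(μ,σ), so the p-quantile of ln T is μ + z_p·σ.
ln(2.5) = 0.9163 and ln(22) = 3.091; z_{0.06} = -1.555, z_{0.81} = 0.8779.
σ = (3.091 − 0.9163)/(0.8779 − (-1.555)) = 0.894.
μ = 0.9163 − (-1.555)·0.894 = 2.306.
E[T] = exp(μ + σ²/2) = exp(2.306 + 0.3996) = 15 km.

E[T] ≈ 15 km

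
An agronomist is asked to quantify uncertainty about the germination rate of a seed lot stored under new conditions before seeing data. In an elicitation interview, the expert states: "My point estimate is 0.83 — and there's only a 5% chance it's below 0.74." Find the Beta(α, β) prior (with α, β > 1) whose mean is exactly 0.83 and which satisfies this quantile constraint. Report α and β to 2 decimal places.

With mean 0.83 fixed, write α = 0.83s, β = 0.17s where s = α+β.
Need P(θ < 0.74) = 0.05 under Beta(0.83s, 0.17s). Normal approximation: (q−m)/√(m(1−m)/s) ≈ z_{0.05} = -1.64, so s ≈ 0.83·0.17·(-1.64)²/(0.74−0.83)² = 47.1.
At s = 47.1: P(θ<0.74) ≈ 0.061. Adjusting to match 0.05 gives s ≈ 53.82.
So α = 0.83·53.82 ≈ 44.67, β = 0.17·53.82 ≈ 9.15.

α ≈ 44.67, β ≈ 9.15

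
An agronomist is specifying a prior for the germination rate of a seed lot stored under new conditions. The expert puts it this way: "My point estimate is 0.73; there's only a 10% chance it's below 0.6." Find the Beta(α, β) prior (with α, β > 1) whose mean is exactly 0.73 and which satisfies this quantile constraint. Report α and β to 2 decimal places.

With mean 0.73 fixed, write α = 0.73s, β = 0.27s where s = α+β.
Need P(θ < 0.6) = 0.1 under Beta(0.73s, 0.27s). Normal approximation: (q−m)/√(m(1−m)/s) ≈ z_{0.1} = -1.28, so s ≈ 0.73·0.27·(-1.28)²/(0.6−0.73)² = 19.2.
At s = 19.2: P(θ<0.6) ≈ 0.105. Adjusting to match 0.1 gives s ≈ 20.12.
So α = 0.73·20.12 ≈ 14.69, β = 0.27·20.12 ≈ 5.43.

α ≈ 14.69, β ≈ 5.43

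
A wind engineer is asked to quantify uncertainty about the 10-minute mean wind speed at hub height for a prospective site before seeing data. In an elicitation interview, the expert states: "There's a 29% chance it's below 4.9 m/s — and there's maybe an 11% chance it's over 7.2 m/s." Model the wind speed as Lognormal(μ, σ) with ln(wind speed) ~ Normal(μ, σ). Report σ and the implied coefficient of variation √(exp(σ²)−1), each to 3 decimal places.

σ ≈ 0.216, CV ≈ 0.219

If T ~ Lognormal(μ,σ) then ln T ~ Normal(μ,σ), so the p-quantile of ln T is μ + z_p·σ.
ln(4.9) = 1.589 and ln(7.2) = 1.974; z_{0.29} = -0.5534, z_{0.89} = 1.227.
σ = (1.974 − 1.589)/(1.227 − (-0.5534)) = 0.216.
μ = 1.589 − (-0.5534)·0.216 = 1.709.
CV = √(exp(σ²)−1) = √(exp(0.0467)−1) = 0.219.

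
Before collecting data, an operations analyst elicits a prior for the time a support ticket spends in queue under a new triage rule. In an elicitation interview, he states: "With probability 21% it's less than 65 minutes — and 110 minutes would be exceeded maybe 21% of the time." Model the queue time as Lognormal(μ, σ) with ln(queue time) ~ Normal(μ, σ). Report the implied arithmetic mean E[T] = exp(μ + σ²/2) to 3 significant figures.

If T ~ Lognormal(μ,σ) then ln T ~ Normal(μ,σ), so the p-quantile of ln T is μ + z_p·σ.
ln(65) = 4.174 and ln(110) = 4.7; z_{0.21} = -0.8064, z_{0.79} = 0.8064.
σ = (4.7 − 4.174)/(0.8064 − (-0.8064)) = 0.326.
μ = 4.174 − (-0.8064)·0.326 = 4.437.
E[T] = exp(μ + σ²/2) = exp(4.437 + 0.0532) = 89.2 minutes.

E[T] ≈ 89.2 minutes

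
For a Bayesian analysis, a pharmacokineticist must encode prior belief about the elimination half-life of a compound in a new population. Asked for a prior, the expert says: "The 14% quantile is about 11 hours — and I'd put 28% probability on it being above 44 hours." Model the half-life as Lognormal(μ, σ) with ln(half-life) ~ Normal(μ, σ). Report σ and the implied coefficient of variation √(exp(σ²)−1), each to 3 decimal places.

If T ~ Lognormal(μ,σ) then ln T ~ Normal(μ,σ), so the p-quantile of ln T is μ + z_p·σ.
ln(11) = 2.398 and ln(44) = 3.784; z_{0.14} = -1.08, z_{0.72} = 0.5828.
σ = (3.784 − 2.398)/(0.5828 − (-1.08)) = 0.834.
μ = 2.398 − (-1.08)·0.834 = 3.298.
CV = √(exp(σ²)−1) = √(exp(0.6948)−1) = 1.002.

σ ≈ 0.834, CV ≈ 1.002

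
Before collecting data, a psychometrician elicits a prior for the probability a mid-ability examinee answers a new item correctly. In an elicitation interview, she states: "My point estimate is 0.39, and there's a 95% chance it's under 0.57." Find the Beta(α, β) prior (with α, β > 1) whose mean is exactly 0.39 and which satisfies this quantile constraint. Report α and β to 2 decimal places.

α ≈ 7.95, β ≈ 12.43

With mean 0.39 fixed, write α = 0.39s, β = 0.61s where s = α+β.
Need P(θ < 0.57) = 0.95 under Beta(0.39s, 0.61s). Normal approximation: (q−m)/√(m(1−m)/s) ≈ z_{0.95} = 1.64, so s ≈ 0.39·0.61·(1.64)²/(0.57−0.39)² = 19.9.
At s = 19.9: P(θ<0.57) ≈ 0.948. Adjusting to match 0.95 gives s ≈ 20.38.
So α = 0.39·20.38 ≈ 7.95, β = 0.61·20.38 ≈ 12.43.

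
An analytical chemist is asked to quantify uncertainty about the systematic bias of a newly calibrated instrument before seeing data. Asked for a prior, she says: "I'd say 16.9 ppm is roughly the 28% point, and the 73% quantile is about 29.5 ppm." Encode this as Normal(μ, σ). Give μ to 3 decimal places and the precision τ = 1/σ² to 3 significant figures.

For Normal(μ,σ), the p-quantile is μ + z_p·σ. Here z_{0.28} = -0.5828, z_{0.73} = 0.6128.
So 16.9 = μ − 0.5828σ and 29.5 = μ + 0.6128σ.
Subtracting: σ = (29.5 − 16.9)/(0.6128 − (-0.5828)) = 10.538.
Then μ = 16.9 − (-0.5828)·10.538 = 23.042.
Precision τ = 1/σ² = 1/10.54² = 0.009.

μ = 23.042, τ = 0.009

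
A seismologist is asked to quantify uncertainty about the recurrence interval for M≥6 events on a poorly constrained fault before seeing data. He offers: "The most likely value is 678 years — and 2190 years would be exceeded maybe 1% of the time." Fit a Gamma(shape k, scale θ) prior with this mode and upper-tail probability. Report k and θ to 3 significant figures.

k ≈ 4.22, θ ≈ 211

Gamma(k,θ) with k>1 has mode (k−1)θ, so θ = 678/(k−1).
Need P(X < 2190) = 0.99 with θ tied to k this way. Start at k = 2, θ = 678: P(X<2190) ≈ 0.833.
Too low — raise k to concentrate. Iterating converges to k ≈ 4.22.
Then θ = 678/(4.22−1) ≈ 211.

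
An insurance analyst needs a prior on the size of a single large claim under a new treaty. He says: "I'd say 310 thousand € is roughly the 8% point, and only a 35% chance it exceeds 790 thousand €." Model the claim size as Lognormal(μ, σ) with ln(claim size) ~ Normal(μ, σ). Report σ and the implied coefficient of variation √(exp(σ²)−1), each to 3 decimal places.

σ ≈ 0.522, CV ≈ 0.560

If T ~ Lognormal(μ,σ) then ln T ~ Normal(μ,σ), so the p-quantile of ln T is μ + z_p·σ.
ln(310) = 5.737 and ln(790) = 6.672; z_{0.08} = -1.405, z_{0.65} = 0.3853.
σ = (6.672 − 5.737)/(0.3853 − (-1.405)) = 0.522.
μ = 5.737 − (-1.405)·0.522 = 6.471.
CV = √(exp(σ²)−1) = √(exp(0.2730)−1) = 0.560.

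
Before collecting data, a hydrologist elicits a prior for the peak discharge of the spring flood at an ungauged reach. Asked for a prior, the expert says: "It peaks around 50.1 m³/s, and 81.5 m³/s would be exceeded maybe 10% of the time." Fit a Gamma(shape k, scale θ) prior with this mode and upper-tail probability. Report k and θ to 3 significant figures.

Gamma(k,θ) with k>1 has mode (k−1)θ, so θ = 50.1/(k−1).
Need P(X < 81.5) = 0.9 with θ tied to k this way. Start at k = 2, θ = 50.1: P(X<81.5) ≈ 0.484.
Too low — raise k to concentrate. Iterating converges to k ≈ 8.95.
Then θ = 50.1/(8.95−1) ≈ 6.3.

k ≈ 8.95, θ ≈ 6.3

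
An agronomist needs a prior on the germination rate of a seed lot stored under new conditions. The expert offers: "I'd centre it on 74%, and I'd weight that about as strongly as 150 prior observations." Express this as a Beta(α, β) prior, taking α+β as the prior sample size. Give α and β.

Under the effective-sample-size interpretation, Beta(α, β) has prior mean α/(α+β) and prior sample size α+β.
So α+β = 150 and α/(α+β) = 0.74, giving α = 0.74·150 = 111 and β = 150 − 111 = 39.

α = 111, β = 39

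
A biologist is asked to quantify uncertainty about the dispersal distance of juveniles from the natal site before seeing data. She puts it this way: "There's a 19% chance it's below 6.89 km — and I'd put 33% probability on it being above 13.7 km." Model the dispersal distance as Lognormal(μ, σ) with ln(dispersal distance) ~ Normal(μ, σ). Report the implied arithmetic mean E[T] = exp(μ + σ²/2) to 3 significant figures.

E[T] ≈ 12.5 km

If T ~ Lognormal(μ,σ) then ln T ~ Normal(μ,σ), so the p-quantile of ln T is μ + z_p·σ.
ln(6.89) = 1.93 and ln(13.7) = 2.617; z_{0.19} = -0.8779, z_{0.67} = 0.4399.
σ = (2.617 − 1.93)/(0.4399 − (-0.8779)) = 0.522.
μ = 1.93 − (-0.8779)·0.522 = 2.388.
E[T] = exp(μ + σ²/2) = exp(2.388 + 0.1360) = 12.5 km.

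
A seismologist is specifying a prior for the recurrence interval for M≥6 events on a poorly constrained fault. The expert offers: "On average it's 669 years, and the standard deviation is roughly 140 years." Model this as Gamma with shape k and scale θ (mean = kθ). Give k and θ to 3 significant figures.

For Gamma(k, scale θ): mean = kθ, variance = kθ², so CV = 1/√k.
CV = SD/mean = 140/669 = 0.2093, hence k = 1/CV² = 22.8.
Then θ = mean/k = 669/22.8 = 29.3.

k ≈ 22.8, θ ≈ 29.3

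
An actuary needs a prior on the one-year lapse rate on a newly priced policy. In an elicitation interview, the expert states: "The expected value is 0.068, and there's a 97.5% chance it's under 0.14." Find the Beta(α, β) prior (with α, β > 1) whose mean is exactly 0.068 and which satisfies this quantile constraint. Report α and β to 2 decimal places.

With mean 0.068 fixed, write α = 0.068s, β = 0.932s where s = α+β.
Need P(θ < 0.14) = 0.975 under Beta(0.068s, 0.932s). Normal approximation: (q−m)/√(m(1−m)/s) ≈ z_{0.975} = 1.96, so s ≈ 0.068·0.932·(1.96)²/(0.14−0.068)² = 47.0.
At s = 47.0: P(θ<0.14) ≈ 0.956. Adjusting to match 0.975 gives s ≈ 65.08.
So α = 0.068·65.08 ≈ 4.43, β = 0.932·65.08 ≈ 60.66.

α ≈ 4.43, β ≈ 60.66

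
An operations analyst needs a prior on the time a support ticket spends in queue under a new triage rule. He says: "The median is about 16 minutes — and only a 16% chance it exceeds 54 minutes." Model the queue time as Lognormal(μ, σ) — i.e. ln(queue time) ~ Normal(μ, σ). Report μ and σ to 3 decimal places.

μ ≈ 2.773, σ ≈ 1.223

If T ~ Lognormal(μ,σ) then ln T ~ Normal(μ,σ), so the p-quantile of ln T is μ + z_p·σ.
ln(16) = 2.773 and ln(54) = 3.989; z_{0.5} = 0, z_{0.84} = 0.9945.
σ = (3.989 − 2.773)/(0.9945 − (0)) = 1.223.
μ = 2.773 − (0)·1.223 = 2.773.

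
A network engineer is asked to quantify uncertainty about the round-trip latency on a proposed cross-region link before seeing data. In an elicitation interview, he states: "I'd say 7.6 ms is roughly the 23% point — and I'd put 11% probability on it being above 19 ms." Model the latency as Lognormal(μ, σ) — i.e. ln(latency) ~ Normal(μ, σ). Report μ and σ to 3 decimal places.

If T ~ Lognormal(μ,σ) then ln T ~ Normal(μ,σ), so the p-quantile of ln T is μ + z_p·σ.
ln(7.6) = 2.028 and ln(19) = 2.944; z_{0.23} = -0.7388, z_{0.89} = 1.227.
σ = (2.944 − 2.028)/(1.227 − (-0.7388)) = 0.466.
μ = 2.028 − (-0.7388)·0.466 = 2.373.

μ ≈ 2.373, σ ≈ 0.466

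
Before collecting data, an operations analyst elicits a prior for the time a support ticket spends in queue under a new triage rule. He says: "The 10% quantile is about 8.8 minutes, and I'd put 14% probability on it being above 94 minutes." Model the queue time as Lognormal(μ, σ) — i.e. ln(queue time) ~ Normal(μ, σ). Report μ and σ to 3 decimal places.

μ ≈ 3.460, σ ≈ 1.003

If T ~ Lognormal(μ,σ) then ln T ~ Normal(μ,σ), so the p-quantile of ln T is μ + z_p·σ.
ln(8.8) = 2.175 and ln(94) = 4.543; z_{0.1} = -1.282, z_{0.86} = 1.08.
σ = (4.543 − 2.175)/(1.08 − (-1.282)) = 1.003.
μ = 2.175 − (-1.282)·1.003 = 3.460.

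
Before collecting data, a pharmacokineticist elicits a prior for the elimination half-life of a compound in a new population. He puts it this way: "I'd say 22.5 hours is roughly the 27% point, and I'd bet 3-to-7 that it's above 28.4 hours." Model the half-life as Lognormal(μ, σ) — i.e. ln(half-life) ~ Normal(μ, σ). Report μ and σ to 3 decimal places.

μ ≈ 3.239, σ ≈ 0.205

If T ~ Lognormal(μ,σ) then ln T ~ Normal(μ,σ), so the p-quantile of ln T is μ + z_p·σ.
ln(22.5) = 3.114 and ln(28.4) = 3.346; z_{0.27} = -0.6128, z_{0.7} = 0.5244.
σ = (3.346 − 3.114)/(0.5244 − (-0.6128)) = 0.205.
μ = 3.114 − (-0.6128)·0.205 = 3.239.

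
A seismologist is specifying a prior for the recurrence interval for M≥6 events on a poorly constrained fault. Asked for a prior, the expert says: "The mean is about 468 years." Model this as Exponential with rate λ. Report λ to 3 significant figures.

λ ≈ 0.00214

Exponential mean = 1/λ, so λ = 1/468.0 = 0.00214.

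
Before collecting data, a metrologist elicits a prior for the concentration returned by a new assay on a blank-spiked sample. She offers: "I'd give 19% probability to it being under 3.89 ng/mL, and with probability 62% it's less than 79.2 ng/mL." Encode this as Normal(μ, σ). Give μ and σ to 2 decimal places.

μ = 59.76, σ = 63.64

For Normal(μ,σ), the p-quantile is μ + z_p·σ. Here z_{0.19} = -0.8779, z_{0.62} = 0.3055.
So 3.89 = μ − 0.8779σ and 79.2 = μ + 0.3055σ.
Subtracting: σ = (79.2 − 3.89)/(0.3055 − (-0.8779)) = 63.64.
Then μ = 3.89 − (-0.8779)·63.64 = 59.76.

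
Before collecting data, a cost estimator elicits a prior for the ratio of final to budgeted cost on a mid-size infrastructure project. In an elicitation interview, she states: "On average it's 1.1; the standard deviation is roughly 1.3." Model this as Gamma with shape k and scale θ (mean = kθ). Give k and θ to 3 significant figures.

k ≈ 0.716, θ ≈ 1.54

For Gamma(k, scale θ): mean = kθ, variance = kθ², so CV = 1/√k.
CV = SD/mean = 1.3/1.1 = 1.182, hence k = 1/CV² = 0.716.
Then θ = mean/k = 1.1/0.716 = 1.54.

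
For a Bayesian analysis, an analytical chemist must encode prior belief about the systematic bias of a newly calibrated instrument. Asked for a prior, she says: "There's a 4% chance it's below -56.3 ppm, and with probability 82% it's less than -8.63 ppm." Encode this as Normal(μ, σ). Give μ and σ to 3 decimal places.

μ = -24.997, σ = 17.880

The p-quantile of Normal(μ,σ) is μ + z_p·σ, with z_{0.04} = -1.751 and z_{0.82} = 0.9154.
Eliminate σ: μ = (z₂·x₁ − z₁·x₂)/(z₂ − z₁) = (0.9154·-56.3 − (-1.751)·-8.63)/2.666 = -24.997.
Then σ = (x₂ − x₁)/(z₂ − z₁) = (-8.63 − -56.3)/2.666 = 17.880.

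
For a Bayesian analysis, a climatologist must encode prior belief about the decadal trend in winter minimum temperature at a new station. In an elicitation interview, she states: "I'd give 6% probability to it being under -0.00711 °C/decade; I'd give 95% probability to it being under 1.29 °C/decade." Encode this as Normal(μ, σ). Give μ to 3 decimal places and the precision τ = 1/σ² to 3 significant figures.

μ = 0.623, τ = 6.08

For Normal(μ,σ), the p-quantile is μ + z_p·σ. Here z_{0.06} = -1.555, z_{0.95} = 1.645.
So -0.00711 = μ − 1.555σ and 1.29 = μ + 1.645σ.
Subtracting: σ = (1.29 − -0.00711)/(1.645 − (-1.555)) = 0.405.
Then μ = -0.00711 − (-1.555)·0.405 = 0.623.
Precision τ = 1/σ² = 1/0.4054² = 6.08.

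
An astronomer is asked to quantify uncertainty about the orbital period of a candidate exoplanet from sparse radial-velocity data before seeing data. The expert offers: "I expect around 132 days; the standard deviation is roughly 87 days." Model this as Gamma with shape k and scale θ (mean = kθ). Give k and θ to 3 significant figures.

For Gamma(k, scale θ): mean = kθ, variance = kθ², so CV = 1/√k.
CV = SD/mean = 87/132 = 0.6591, hence k = 1/CV² = 2.3.
Then θ = mean/k = 132/2.3 = 57.3.

k ≈ 2.3, θ ≈ 57.3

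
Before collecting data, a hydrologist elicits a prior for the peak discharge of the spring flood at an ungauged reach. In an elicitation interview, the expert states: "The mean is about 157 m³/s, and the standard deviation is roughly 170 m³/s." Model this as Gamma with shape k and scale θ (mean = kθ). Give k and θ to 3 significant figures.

For Gamma(k, scale θ): mean = kθ, variance = kθ², so CV = 1/√k.
CV = SD/mean = 170/157 = 1.083, hence k = 1/CV² = 0.853.
Then θ = mean/k = 157/0.853 = 184.

k ≈ 0.853, θ ≈ 184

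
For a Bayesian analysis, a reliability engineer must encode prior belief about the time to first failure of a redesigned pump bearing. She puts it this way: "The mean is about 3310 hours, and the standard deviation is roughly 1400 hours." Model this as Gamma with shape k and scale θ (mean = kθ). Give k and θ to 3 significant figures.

k ≈ 5.59, θ ≈ 592

For Gamma(k, scale θ): mean = kθ, variance = kθ², so CV = 1/√k.
CV = SD/mean = 1400/3310 = 0.423, hence k = 1/CV² = 5.59.
Then θ = mean/k = 3310/5.59 = 592.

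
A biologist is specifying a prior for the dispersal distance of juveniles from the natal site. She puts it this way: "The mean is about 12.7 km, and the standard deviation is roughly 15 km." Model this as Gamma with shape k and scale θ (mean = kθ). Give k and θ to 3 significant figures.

For Gamma(k, scale θ): mean = kθ, variance = kθ², so CV = 1/√k.
CV = SD/mean = 15/12.7 = 1.181, hence k = 1/CV² = 0.717.
Then θ = mean/k = 12.7/0.717 = 17.7.

k ≈ 0.717, θ ≈ 17.7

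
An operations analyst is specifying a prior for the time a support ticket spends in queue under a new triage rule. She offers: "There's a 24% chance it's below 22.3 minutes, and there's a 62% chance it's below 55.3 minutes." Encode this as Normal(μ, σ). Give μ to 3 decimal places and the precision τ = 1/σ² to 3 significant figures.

The p-quantile of Normal(μ,σ) is μ + z_p·σ, with z_{0.24} = -0.7063 and z_{0.62} = 0.3055.
Eliminate σ: μ = (z₂·x₁ − z₁·x₂)/(z₂ − z₁) = (0.3055·22.3 − (-0.7063)·55.3)/1.012 = 45.337.
Then σ = (x₂ − x₁)/(z₂ − z₁) = (55.3 − 22.3)/1.012 = 32.616.
Precision τ = 1/σ² = 1/32.62² = 0.00094.

μ = 45.337, τ = 0.00094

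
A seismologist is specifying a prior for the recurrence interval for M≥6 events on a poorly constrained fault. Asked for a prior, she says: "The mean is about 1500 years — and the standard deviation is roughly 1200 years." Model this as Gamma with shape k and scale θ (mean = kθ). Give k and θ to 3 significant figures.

For Gamma(k, scale θ): mean = kθ, variance = kθ², so CV = 1/√k.
CV = SD/mean = 1200/1500 = 0.8, hence k = 1/CV² = 1.56.
Then θ = mean/k = 1500/1.56 = 960.

k ≈ 1.56, θ ≈ 960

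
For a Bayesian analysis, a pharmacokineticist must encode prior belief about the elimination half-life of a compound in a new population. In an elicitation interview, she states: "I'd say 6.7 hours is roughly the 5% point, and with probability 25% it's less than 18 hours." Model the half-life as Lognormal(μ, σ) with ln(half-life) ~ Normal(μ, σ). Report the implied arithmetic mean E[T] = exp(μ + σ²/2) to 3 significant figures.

If T ~ Lognormal(μ,σ) then ln T ~ Normal(μ,σ), so the p-quantile of ln T is μ + z_p·σ.
ln(6.7) = 1.902 and ln(18) = 2.89; z_{0.05} = -1.645, z_{0.25} = -0.6745.
σ = (2.89 − 1.902)/(-0.6745 − (-1.645)) = 1.018.
μ = 1.902 − (-1.645)·1.018 = 3.577.
E[T] = exp(μ + σ²/2) = exp(3.577 + 0.5186) = 60.1 hours.

E[T] ≈ 60.1 hours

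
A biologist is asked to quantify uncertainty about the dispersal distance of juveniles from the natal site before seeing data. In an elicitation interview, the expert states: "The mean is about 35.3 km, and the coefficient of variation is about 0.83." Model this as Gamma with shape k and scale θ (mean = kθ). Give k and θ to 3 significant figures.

k ≈ 1.45, θ ≈ 24.3

For Gamma(k, scale θ): mean = kθ, variance = kθ², so CV = 1/√k.
CV = 0.83, hence k = 1/CV² = 1.45.
Then θ = mean/k = 35.3/1.45 = 24.3.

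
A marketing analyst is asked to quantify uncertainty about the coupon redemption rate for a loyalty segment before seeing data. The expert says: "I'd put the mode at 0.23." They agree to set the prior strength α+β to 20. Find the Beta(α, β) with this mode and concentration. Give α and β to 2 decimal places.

α = 5.14, β = 14.86

For α,β > 1 the Beta mode is (α−1)/(α+β−2). With α+β = 20, the mode is (α−1)/18.
Set (α−1)/18 = 0.23 → α = 1 + 0.23·18 = 5.14.
β = 20 − α = 14.86.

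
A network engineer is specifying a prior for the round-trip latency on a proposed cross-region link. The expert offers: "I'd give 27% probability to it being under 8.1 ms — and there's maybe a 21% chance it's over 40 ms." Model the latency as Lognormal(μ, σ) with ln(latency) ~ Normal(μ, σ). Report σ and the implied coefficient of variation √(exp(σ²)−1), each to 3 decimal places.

If T ~ Lognormal(μ,σ) then ln T ~ Normal(μ,σ), so the p-quantile of ln T is μ + z_p·σ.
ln(8.1) = 2.092 and ln(40) = 3.689; z_{0.27} = -0.6128, z_{0.79} = 0.8064.
σ = (3.689 − 2.092)/(0.8064 − (-0.6128)) = 1.125.
μ = 2.092 − (-0.6128)·1.125 = 2.781.
CV = √(exp(σ²)−1) = √(exp(1.2662)−1) = 1.596.

σ ≈ 1.125, CV ≈ 1.596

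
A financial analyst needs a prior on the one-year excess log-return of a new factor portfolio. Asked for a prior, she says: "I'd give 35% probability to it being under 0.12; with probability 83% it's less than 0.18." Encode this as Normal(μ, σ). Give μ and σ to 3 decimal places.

For Normal(μ,σ), the p-quantile is μ + z_p·σ. Here z_{0.35} = -0.3853, z_{0.83} = 0.9542.
So 0.12 = μ − 0.3853σ and 0.18 = μ + 0.9542σ.
Subtracting: σ = (0.18 − 0.12)/(0.9542 − (-0.3853)) = 0.045.
Then μ = 0.12 − (-0.3853)·0.045 = 0.137.

μ = 0.137, σ = 0.045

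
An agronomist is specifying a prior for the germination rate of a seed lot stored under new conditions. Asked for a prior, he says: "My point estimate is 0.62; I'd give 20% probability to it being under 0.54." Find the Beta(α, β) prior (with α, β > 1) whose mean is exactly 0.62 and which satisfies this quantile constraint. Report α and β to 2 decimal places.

With mean 0.62 fixed, write α = 0.62s, β = 0.38s where s = α+β.
Need P(θ < 0.54) = 0.2 under Beta(0.62s, 0.38s). Normal approximation: (q−m)/√(m(1−m)/s) ≈ z_{0.2} = -0.842, so s ≈ 0.62·0.38·(-0.842)²/(0.54−0.62)² = 26.1.
At s = 26.1: P(θ<0.54) ≈ 0.198. Adjusting to match 0.2 gives s ≈ 25.57.
So α = 0.62·25.57 ≈ 15.85, β = 0.38·25.57 ≈ 9.72.

α ≈ 15.85, β ≈ 9.72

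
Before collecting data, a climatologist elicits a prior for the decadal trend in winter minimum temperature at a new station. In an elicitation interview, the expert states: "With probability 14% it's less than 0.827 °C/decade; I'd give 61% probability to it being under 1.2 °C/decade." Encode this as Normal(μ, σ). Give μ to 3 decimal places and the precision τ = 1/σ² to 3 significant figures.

The p-quantile of Normal(μ,σ) is μ + z_p·σ, with z_{0.14} = -1.08 and z_{0.61} = 0.2793.
Eliminate σ: μ = (z₂·x₁ − z₁·x₂)/(z₂ − z₁) = (0.2793·0.827 − (-1.08)·1.2)/1.36 = 1.123.
Then σ = (x₂ − x₁)/(z₂ − z₁) = (1.2 − 0.827)/1.36 = 0.274.
Precision τ = 1/σ² = 1/0.2743² = 13.3.

μ = 1.123, τ = 13.3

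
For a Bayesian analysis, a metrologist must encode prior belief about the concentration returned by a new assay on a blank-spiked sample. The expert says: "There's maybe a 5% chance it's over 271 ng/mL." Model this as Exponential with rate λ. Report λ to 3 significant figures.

P(T > 271.0) = e^(−λ·271.0) = 0.05, so λ = −ln(0.05)/271.0 = 0.0111.

λ ≈ 0.0111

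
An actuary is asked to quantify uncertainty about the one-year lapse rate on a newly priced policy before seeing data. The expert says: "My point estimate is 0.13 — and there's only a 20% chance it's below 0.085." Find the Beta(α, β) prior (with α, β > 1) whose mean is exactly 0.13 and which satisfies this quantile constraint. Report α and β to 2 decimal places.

With mean 0.13 fixed, write α = 0.13s, β = 0.87s where s = α+β.
Need P(θ < 0.085) = 0.2 under Beta(0.13s, 0.87s). Normal approximation: (q−m)/√(m(1−m)/s) ≈ z_{0.2} = -0.842, so s ≈ 0.13·0.87·(-0.842)²/(0.085−0.13)² = 39.6.
At s = 39.6: P(θ<0.085) ≈ 0.206. Adjusting to match 0.2 gives s ≈ 41.03.
So α = 0.13·41.03 ≈ 5.33, β = 0.87·41.03 ≈ 35.70.

α ≈ 5.33, β ≈ 35.70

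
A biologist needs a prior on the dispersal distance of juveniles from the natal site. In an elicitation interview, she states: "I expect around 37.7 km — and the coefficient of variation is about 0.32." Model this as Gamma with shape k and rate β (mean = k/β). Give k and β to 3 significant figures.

k ≈ 9.77, β ≈ 0.259

For Gamma(k, rate β): mean = k/β, variance = k/β², so CV = 1/√k.
CV = 0.32, hence k = 1/CV² = 9.77.
Then β = k/mean = 9.77/37.7 = 0.259.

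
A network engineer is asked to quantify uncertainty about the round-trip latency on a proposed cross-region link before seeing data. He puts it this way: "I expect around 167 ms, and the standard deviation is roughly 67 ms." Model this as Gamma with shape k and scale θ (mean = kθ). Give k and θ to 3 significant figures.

For Gamma(k, scale θ): mean = kθ, variance = kθ², so CV = 1/√k.
CV = SD/mean = 67/167 = 0.4012, hence k = 1/CV² = 6.21.
Then θ = mean/k = 167/6.21 = 26.9.

k ≈ 6.21, θ ≈ 26.9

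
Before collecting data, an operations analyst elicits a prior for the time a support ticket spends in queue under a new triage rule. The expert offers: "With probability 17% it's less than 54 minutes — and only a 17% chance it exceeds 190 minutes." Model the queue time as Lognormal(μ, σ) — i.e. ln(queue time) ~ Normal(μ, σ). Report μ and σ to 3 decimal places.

μ ≈ 4.618, σ ≈ 0.659

If T ~ Lognormal(μ,σ) then ln T ~ Normal(μ,σ), so the p-quantile of ln T is μ + z_p·σ.
ln(54) = 3.989 and ln(190) = 5.247; z_{0.17} = -0.9542, z_{0.83} = 0.9542.
σ = (5.247 − 3.989)/(0.9542 − (-0.9542)) = 0.659.
μ = 3.989 − (-0.9542)·0.659 = 4.618.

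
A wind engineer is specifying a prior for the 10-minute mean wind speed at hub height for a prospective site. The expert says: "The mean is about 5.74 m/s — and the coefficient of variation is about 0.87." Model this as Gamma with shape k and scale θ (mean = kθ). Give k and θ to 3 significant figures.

For Gamma(k, scale θ): mean = kθ, variance = kθ², so CV = 1/√k.
CV = 0.87, hence k = 1/CV² = 1.32.
Then θ = mean/k = 5.74/1.32 = 4.34.

k ≈ 1.32, θ ≈ 4.34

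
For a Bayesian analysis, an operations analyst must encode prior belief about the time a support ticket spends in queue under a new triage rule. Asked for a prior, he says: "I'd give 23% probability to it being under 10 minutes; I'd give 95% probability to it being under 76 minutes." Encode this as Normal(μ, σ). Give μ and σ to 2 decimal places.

For Normal(μ,σ), the p-quantile is μ + z_p·σ. Here z_{0.23} = -0.7388, z_{0.95} = 1.645.
So 10 = μ − 0.7388σ and 76 = μ + 1.645σ.
Subtracting: σ = (76 − 10)/(1.645 − (-0.7388)) = 27.69.
Then μ = 10 − (-0.7388)·27.69 = 30.46.

μ = 30.46, σ = 27.69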